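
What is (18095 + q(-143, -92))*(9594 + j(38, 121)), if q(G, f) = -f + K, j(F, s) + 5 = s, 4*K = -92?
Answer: 176372440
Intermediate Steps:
K = -23 (K = (¼)*(-92) = -23)
j(F, s) = -5 + s
q(G, f) = -23 - f (q(G, f) = -f - 23 = -23 - f)
(18095 + q(-143, -92))*(9594 + j(38, 121)) = (18095 + (-23 - 1*(-92)))*(9594 + (-5 + 121)) = (18095 + (-23 + 92))*(9594 + 116) = (18095 + 69)*9710 = 18164*9710 = 176372440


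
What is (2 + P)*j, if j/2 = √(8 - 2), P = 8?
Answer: 20*√6 ≈ 48.990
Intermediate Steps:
j = 2*√6 (j = 2*√(8 - 2) = 2*√6 ≈ 4.8990)
(2 + P)*j = (2 + 8)*(2*√6) = 10*(2*√6) = 20*√6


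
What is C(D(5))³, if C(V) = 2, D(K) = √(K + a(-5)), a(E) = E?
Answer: 8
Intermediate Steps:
D(K) = √(-5 + K) (D(K) = √(K - 5) = √(-5 + K))
C(D(5))³ = 2³ = 8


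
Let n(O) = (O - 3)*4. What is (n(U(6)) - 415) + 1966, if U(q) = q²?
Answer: 1683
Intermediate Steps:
n(O) = -12 + 4*O (n(O) = (-3 + O)*4 = -12 + 4*O)
(n(U(6)) - 415) + 1966 = ((-12 + 4*6²) - 415) + 1966 = ((-12 + 4*36) - 415) + 1966 = ((-12 + 144) - 415) + 1966 = (132 - 415) + 1966 = -283 + 1966 = 1683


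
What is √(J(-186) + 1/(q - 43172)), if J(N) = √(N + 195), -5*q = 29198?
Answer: √180159044802/245058 ≈ 1.7320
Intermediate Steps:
q = -29198/5 (q = -⅕*29198 = -29198/5 ≈ -5839.6)
J(N) = √(195 + N)
√(J(-186) + 1/(q - 43172)) = √(√(195 - 186) + 1/(-29198/5 - 43172)) = √(√9 + 1/(-245058/5)) = √(3 - 5/245058) = √(735169/245058) = √180159044802/245058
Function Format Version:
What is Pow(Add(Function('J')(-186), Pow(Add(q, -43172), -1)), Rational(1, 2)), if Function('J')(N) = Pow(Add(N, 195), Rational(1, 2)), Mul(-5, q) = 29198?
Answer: Mul(Rational(1, 245058), Pow(180159044802, Rational(1, 2))) ≈ 1.7320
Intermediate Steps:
q = Rational(-29198, 5) (q = Mul(Rational(-1, 5), 29198) = Rational(-29198, 5) ≈ -5839.6)
Function('J')(N) = Pow(Add(195, N), Rational(1, 2))
Pow(Add(Function('J')(-186), Pow(Add(q, -43172), -1)), Rational(1, 2)) = Pow(Add(Pow(Add(195, -186), Rational(1, 2)), Pow(Add(Rational(-29198, 5), -43172), -1)), Rational(1, 2)) = Pow(Add(Pow(9, Rational(1, 2)), Pow(Rational(-245058, 5), -1)), Rational(1, 2)) = Pow(Add(3, Rational(-5, 245058)), Rational(1, 2)) = Pow(Rational(735169, 245058), Rational(1, 2)) = Mul(Rational(1, 245058), Pow(180159044802, Rational(1, 2)))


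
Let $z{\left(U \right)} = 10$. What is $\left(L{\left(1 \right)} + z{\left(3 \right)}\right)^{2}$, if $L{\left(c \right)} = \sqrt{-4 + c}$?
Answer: $\left(10 + i \sqrt{3}\right)^{2} \approx 97.0 + 34.641 i$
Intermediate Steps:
$\left(L{\left(1 \right)} + z{\left(3 \right)}\right)^{2} = \left(\sqrt{-4 + 1} + 10\right)^{2} = \left(\sqrt{-3} + 10\right)^{2} = \left(i \sqrt{3} + 10\right)^{2} = \left(10 + i \sqrt{3}\right)^{2}$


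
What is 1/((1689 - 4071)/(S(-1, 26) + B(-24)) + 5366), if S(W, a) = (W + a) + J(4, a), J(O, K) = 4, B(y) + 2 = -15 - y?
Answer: 6/31799 ≈ 0.00018869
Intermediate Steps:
B(y) = -17 - y (B(y) = -2 + (-15 - y) = -17 - y)
S(W, a) = 4 + W + a (S(W, a) = (W + a) + 4 = 4 + W + a)
1/((1689 - 4071)/(S(-1, 26) + B(-24)) + 5366) = 1/((1689 - 4071)/((4 - 1 + 26) + (-17 - 1*(-24))) + 5366) = 1/(-2382/(29 + (-17 + 24)) + 5366) = 1/(-2382/(29 + 7) + 5366) = 1/(-2382/36 + 5366) = 1/(-2382*1/36 + 5366) = 1/(-397/6 + 5366) = 1/(31799/6) = 6/31799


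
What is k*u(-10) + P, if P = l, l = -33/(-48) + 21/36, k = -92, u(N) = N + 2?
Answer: 35389/48 ≈ 737.27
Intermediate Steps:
u(N) = 2 + N
l = 61/48 (l = -33*(-1/48) + 21*(1/36) = 11/16 + 7/12 = 61/48 ≈ 1.2708)
P = 61/48 ≈ 1.2708
k*u(-10) + P = -92*(2 - 10) + 61/48 = -92*(-8) + 61/48 = 736 + 61/48 = 35389/48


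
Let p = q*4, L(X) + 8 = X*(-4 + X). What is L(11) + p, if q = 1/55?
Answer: 3799/55 ≈ 69.073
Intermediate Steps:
q = 1/55 ≈ 0.018182
L(X) = -8 + X*(-4 + X)
p = 4/55 (p = (1/55)*4 = 4/55 ≈ 0.072727)
L(11) + p = (-8 + 11² - 4*11) + 4/55 = (-8 + 121 - 44) + 4/55 = 69 + 4/55 = 3799/55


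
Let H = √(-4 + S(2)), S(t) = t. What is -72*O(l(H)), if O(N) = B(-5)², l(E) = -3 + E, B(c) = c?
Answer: -1800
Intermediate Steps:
H = I*√2 (H = √(-4 + 2) = √(-2) = I*√2 ≈ 1.4142*I)
O(N) = 25 (O(N) = (-5)² = 25)
-72*O(l(H)) = -72*25 = -1800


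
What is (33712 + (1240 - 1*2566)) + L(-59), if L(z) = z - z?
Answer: 32386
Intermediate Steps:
L(z) = 0
(33712 + (1240 - 1*2566)) + L(-59) = (33712 + (1240 - 1*2566)) + 0 = (33712 + (1240 - 2566)) + 0 = (33712 - 1326) + 0 = 32386 + 0 = 32386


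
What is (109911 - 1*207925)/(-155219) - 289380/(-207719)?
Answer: 65276644286/32241935461 ≈ 2.0246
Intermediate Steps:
(109911 - 1*207925)/(-155219) - 289380/(-207719) = (109911 - 207925)*(-1/155219) - 289380*(-1/207719) = -98014*(-1/155219) + 289380/207719 = 98014/155219 + 289380/207719 = 65276644286/32241935461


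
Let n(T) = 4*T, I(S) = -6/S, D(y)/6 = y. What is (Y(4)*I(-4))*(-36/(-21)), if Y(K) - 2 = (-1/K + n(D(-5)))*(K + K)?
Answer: -17280/7 ≈ -2468.6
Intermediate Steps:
D(y) = 6*y
Y(K) = 2 + 2*K*(-120 - 1/K) (Y(K) = 2 + (-1/K + 4*(6*(-5)))*(K + K) = 2 + (-1/K + 4*(-30))*(2*K) = 2 + (-1/K - 120)*(2*K) = 2 + (-120 - 1/K)*(2*K) = 2 + 2*K*(-120 - 1/K))
(Y(4)*I(-4))*(-36/(-21)) = ((-240*4)*(-6/(-4)))*(-36/(-21)) = (-(-5760)*(-1)/4)*(-36*(-1/21)) = -960*3/2*(12/7) = -1440*12/7 = -17280/7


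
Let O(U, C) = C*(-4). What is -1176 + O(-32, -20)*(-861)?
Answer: -70056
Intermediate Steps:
O(U, C) = -4*C
-1176 + O(-32, -20)*(-861) = -1176 - 4*(-20)*(-861) = -1176 + 80*(-861) = -1176 - 68880 = -70056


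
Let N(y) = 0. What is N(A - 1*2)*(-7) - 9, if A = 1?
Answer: -9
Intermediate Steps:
N(A - 1*2)*(-7) - 9 = 0*(-7) - 9 = 0 - 9 = -9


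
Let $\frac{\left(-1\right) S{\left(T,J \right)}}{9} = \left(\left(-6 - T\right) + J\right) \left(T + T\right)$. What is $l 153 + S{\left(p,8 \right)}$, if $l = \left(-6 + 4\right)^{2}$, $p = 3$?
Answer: $666$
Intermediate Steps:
$S{\left(T,J \right)} = - 18 T \left(-6 + J - T\right)$ ($S{\left(T,J \right)} = - 9 \left(\left(-6 - T\right) + J\right) \left(T + T\right) = - 9 \left(-6 + J - T\right) 2 T = - 9 \cdot 2 T \left(-6 + J - T\right) = - 18 T \left(-6 + J - T\right)$)
$l = 4$ ($l = \left(-2\right)^{2} = 4$)
$l 153 + S{\left(p,8 \right)} = 4 \cdot 153 + 18 \cdot 3 \left(6 + 3 - 8\right) = 612 + 18 \cdot 3 \left(6 + 3 - 8\right) = 612 + 18 \cdot 3 \cdot 1 = 612 + 54 = 666$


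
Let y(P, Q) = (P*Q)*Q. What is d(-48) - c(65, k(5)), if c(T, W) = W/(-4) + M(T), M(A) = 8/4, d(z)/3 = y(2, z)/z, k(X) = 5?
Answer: -1155/4 ≈ -288.75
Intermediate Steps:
y(P, Q) = P*Q²
d(z) = 6*z (d(z) = 3*((2*z²)/z) = 3*(2*z) = 6*z)
M(A) = 2 (M(A) = 8*(¼) = 2)
c(T, W) = 2 - W/4 (c(T, W) = W/(-4) + 2 = -W/4 + 2 = 2 - W/4)
d(-48) - c(65, k(5)) = 6*(-48) - (2 - ¼*5) = -288 - (2 - 5/4) = -288 - 1*¾ = -288 - ¾ = -1155/4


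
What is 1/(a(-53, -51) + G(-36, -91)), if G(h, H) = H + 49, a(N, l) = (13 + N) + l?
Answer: -1/133 ≈ -0.0075188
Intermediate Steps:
a(N, l) = 13 + N + l
G(h, H) = 49 + H
1/(a(-53, -51) + G(-36, -91)) = 1/((13 - 53 - 51) + (49 - 91)) = 1/(-91 - 42) = 1/(-133) = -1/133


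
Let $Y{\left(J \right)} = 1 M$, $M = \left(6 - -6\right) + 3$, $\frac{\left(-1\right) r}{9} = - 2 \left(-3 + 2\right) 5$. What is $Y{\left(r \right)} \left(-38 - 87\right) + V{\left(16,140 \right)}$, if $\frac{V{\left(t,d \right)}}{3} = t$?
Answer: $-1827$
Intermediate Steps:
$V{\left(t,d \right)} = 3 t$
$r = -90$ ($r = - 9 - 2 \left(-3 + 2\right) 5 = - 9 \left(-2\right) \left(-1\right) 5 = - 9 \cdot 2 \cdot 5 = \left(-9\right) 10 = -90$)
$M = 15$ ($M = \left(6 + 6\right) + 3 = 12 + 3 = 15$)
$Y{\left(J \right)} = 15$ ($Y{\left(J \right)} = 1 \cdot 15 = 15$)
$Y{\left(r \right)} \left(-38 - 87\right) + V{\left(16,140 \right)} = 15 \left(-38 - 87\right) + 3 \cdot 16 = 15 \left(-125\right) + 48 = -1875 + 48 = -1827$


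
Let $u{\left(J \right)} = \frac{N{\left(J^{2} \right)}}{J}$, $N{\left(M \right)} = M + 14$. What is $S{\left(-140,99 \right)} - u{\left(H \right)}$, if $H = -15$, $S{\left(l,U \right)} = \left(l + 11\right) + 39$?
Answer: $- \frac{1111}{15} \approx -74.067$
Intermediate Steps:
$S{\left(l,U \right)} = 50 + l$ ($S{\left(l,U \right)} = \left(11 + l\right) + 39 = 50 + l$)
$N{\left(M \right)} = 14 + M$
$u{\left(J \right)} = \frac{14 + J^{2}}{J}$
$S{\left(-140,99 \right)} - u{\left(H \right)} = \left(50 - 140\right) - \left(-15 + \frac{14}{-15}\right) = -90 - \left(-15 + 14 \left(- \frac{1}{15}\right)\right) = -90 - \left(-15 - \frac{14}{15}\right) = -90 - - \frac{239}{15} = -90 + \frac{239}{15} = - \frac{1111}{15}$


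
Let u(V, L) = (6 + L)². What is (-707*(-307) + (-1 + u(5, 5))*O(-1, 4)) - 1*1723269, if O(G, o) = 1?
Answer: -1506100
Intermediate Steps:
(-707*(-307) + (-1 + u(5, 5))*O(-1, 4)) - 1*1723269 = (-707*(-307) + (-1 + (6 + 5)²)*1) - 1*1723269 = (217049 + (-1 + 11²)*1) - 1723269 = (217049 + (-1 + 121)*1) - 1723269 = (217049 + 120*1) - 1723269 = (217049 + 120) - 1723269 = 217169 - 1723269 = -1506100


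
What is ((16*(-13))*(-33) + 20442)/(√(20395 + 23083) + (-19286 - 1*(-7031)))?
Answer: -334635030/150141547 - 27306*√43478/150141547 ≈ -2.2667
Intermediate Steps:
((16*(-13))*(-33) + 20442)/(√(20395 + 23083) + (-19286 - 1*(-7031))) = (-208*(-33) + 20442)/(√43478 + (-19286 + 7031)) = (6864 + 20442)/(√43478 - 12255) = 27306/(-12255 + √43478)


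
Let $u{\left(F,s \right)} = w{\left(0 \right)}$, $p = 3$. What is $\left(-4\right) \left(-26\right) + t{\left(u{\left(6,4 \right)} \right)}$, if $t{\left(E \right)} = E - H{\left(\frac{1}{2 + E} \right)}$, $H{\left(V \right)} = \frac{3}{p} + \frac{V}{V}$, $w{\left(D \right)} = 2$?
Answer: $104$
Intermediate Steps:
$H{\left(V \right)} = 2$ ($H{\left(V \right)} = \frac{3}{3} + \frac{V}{V} = 3 \cdot \frac{1}{3} + 1 = 1 + 1 = 2$)
$u{\left(F,s \right)} = 2$
$t{\left(E \right)} = -2 + E$ ($t{\left(E \right)} = E - 2 = -2 + E$)
$\left(-4\right) \left(-26\right) + t{\left(u{\left(6,4 \right)} \right)} = \left(-4\right) \left(-26\right) + \left(-2 + 2\right) = 104 + 0 = 104$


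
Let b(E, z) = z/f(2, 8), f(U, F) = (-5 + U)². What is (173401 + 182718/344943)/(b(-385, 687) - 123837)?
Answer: -19937881287/14230125214 ≈ -1.4011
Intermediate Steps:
b(E, z) = z/9 (b(E, z) = z/((-5 + 2)²) = z/((-3)²) = z/9)
(173401 + 182718/344943)/(b(-385, 687) - 123837) = (173401 + 182718/344943)/((⅑)*687 - 123837) = (173401 + 182718*(1/344943))/(229/3 - 123837) = (173401 + 20302/38327)/(-371282/3) = (6645960429/38327)*(-3/371282) = -19937881287/14230125214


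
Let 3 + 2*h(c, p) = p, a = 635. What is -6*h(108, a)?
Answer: -1896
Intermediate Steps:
h(c, p) = -3/2 + p/2
-6*h(108, a) = -6*(-3/2 + (1/2)*635) = -6*(-3/2 + 635/2) = -6*316 = -1896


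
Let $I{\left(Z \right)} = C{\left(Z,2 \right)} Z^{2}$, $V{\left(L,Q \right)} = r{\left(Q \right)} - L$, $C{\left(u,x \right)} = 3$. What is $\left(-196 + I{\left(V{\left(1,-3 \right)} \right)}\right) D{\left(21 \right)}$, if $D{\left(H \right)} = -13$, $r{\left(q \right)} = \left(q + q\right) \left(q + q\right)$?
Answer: $-45227$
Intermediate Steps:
$r{\left(q \right)} = 4 q^{2}$ ($r{\left(q \right)} = 2 q 2 q = 4 q^{2}$)
$V{\left(L,Q \right)} = - L + 4 Q^{2}$ ($V{\left(L,Q \right)} = 4 Q^{2} - L = - L + 4 Q^{2}$)
$I{\left(Z \right)} = 3 Z^{2}$
$\left(-196 + I{\left(V{\left(1,-3 \right)} \right)}\right) D{\left(21 \right)} = \left(-196 + 3 \left(\left(-1\right) 1 + 4 \left(-3\right)^{2}\right)^{2}\right) \left(-13\right) = \left(-196 + 3 \left(-1 + 4 \cdot 9\right)^{2}\right) \left(-13\right) = \left(-196 + 3 \left(-1 + 36\right)^{2}\right) \left(-13\right) = \left(-196 + 3 \cdot 35^{2}\right) \left(-13\right) = \left(-196 + 3 \cdot 1225\right) \left(-13\right) = \left(-196 + 3675\right) \left(-13\right) = 3479 \left(-13\right) = -45227$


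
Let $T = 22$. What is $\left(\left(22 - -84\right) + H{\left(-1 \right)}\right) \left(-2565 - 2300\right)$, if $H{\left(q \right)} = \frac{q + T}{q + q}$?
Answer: $- \frac{929215}{2} \approx -4.6461 \cdot 10^{5}$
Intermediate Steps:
$H{\left(q \right)} = \frac{22 + q}{2 q}$ ($H{\left(q \right)} = \frac{q + 22}{q + q} = \frac{22 + q}{2 q}$)
$\left(\left(22 - -84\right) + H{\left(-1 \right)}\right) \left(-2565 - 2300\right) = \left(\left(22 - -84\right) + \frac{22 - 1}{2 \left(-1\right)}\right) \left(-2565 - 2300\right) = \left(\left(22 + 84\right) + \frac{1}{2} \left(-1\right) 21\right) \left(-4865\right) = \left(106 - \frac{21}{2}\right) \left(-4865\right) = \frac{191}{2} \left(-4865\right) = - \frac{929215}{2}$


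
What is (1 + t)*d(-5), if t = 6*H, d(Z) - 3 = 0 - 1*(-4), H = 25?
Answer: 1057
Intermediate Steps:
d(Z) = 7 (d(Z) = 3 + (0 - 1*(-4)) = 3 + (0 + 4) = 3 + 4 = 7)
t = 150 (t = 6*25 = 150)
(1 + t)*d(-5) = (1 + 150)*7 = 151*7 = 1057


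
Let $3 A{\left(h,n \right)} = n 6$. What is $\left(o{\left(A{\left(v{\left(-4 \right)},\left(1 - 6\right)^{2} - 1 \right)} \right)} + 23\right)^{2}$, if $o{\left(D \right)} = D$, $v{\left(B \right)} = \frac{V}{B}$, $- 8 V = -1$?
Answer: $5041$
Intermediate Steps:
$V = \frac{1}{8}$ ($V = \left(- \frac{1}{8}\right) \left(-1\right) = \frac{1}{8} \approx 0.125$)
$v{\left(B \right)} = \frac{1}{8 B}$
$A{\left(h,n \right)} = 2 n$ ($A{\left(h,n \right)} = \frac{n 6}{3} = \frac{6 n}{3} = 2 n$)
$\left(o{\left(A{\left(v{\left(-4 \right)},\left(1 - 6\right)^{2} - 1 \right)} \right)} + 23\right)^{2} = \left(2 \left(\left(1 - 6\right)^{2} - 1\right) + 23\right)^{2} = \left(2 \left(\left(-5\right)^{2} - 1\right) + 23\right)^{2} = \left(2 \left(25 - 1\right) + 23\right)^{2} = \left(2 \cdot 24 + 23\right)^{2} = \left(48 + 23\right)^{2} = 71^{2} = 5041$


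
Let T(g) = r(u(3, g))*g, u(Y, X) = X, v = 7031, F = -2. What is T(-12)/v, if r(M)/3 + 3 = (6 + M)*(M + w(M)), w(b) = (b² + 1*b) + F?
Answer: 324/89 ≈ 3.6404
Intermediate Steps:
w(b) = -2 + b + b² (w(b) = (b² + 1*b) - 2 = (b² + b) - 2 = (b + b²) - 2 = -2 + b + b²)
r(M) = -9 + 3*(6 + M)*(-2 + M² + 2*M) (r(M) = -9 + 3*((6 + M)*(M + (-2 + M + M²))) = -9 + 3*((6 + M)*(-2 + M² + 2*M)) = -9 + 3*(6 + M)*(-2 + M² + 2*M))
T(g) = g*(-45 + 3*g³ + 24*g² + 30*g) (T(g) = (-45 + 3*g³ + 24*g² + 30*g)*g = g*(-45 + 3*g³ + 24*g² + 30*g))
T(-12)/v = (3*(-12)*(-15 + (-12)³ + 8*(-12)² + 10*(-12)))/7031 = (3*(-12)*(-15 - 1728 + 8*144 - 120))*(1/7031) = (3*(-12)*(-15 - 1728 + 1152 - 120))*(1/7031) = (3*(-12)*(-711))*(1/7031) = 25596*(1/7031) = 324/89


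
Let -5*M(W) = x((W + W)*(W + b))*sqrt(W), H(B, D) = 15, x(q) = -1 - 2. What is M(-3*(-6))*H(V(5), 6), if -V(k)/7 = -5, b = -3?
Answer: 27*sqrt(2) ≈ 38.184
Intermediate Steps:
V(k) = 35 (V(k) = -7*(-5) = 35)
x(q) = -3
M(W) = 3*sqrt(W)/5 (M(W) = -(-3)*sqrt(W)/5 = 3*sqrt(W)/5)
M(-3*(-6))*H(V(5), 6) = (3*sqrt(-3*(-6))/5)*15 = (3*sqrt(18)/5)*15 = (3*(3*sqrt(2))/5)*15 = (9*sqrt(2)/5)*15 = 27*sqrt(2)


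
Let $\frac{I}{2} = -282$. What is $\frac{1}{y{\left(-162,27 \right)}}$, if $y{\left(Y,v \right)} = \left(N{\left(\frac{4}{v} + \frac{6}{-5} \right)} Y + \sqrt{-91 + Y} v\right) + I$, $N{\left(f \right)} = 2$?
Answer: $- \frac{296}{324327} - \frac{3 i \sqrt{253}}{108109} \approx -0.00091266 - 0.00044139 i$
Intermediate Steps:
$I = -564$ ($I = 2 \left(-282\right) = -564$)
$y{\left(Y,v \right)} = -564 + 2 Y + v \sqrt{-91 + Y}$ ($y{\left(Y,v \right)} = \left(2 Y + \sqrt{-91 + Y} v\right) - 564 = \left(2 Y + v \sqrt{-91 + Y}\right) - 564 = -564 + 2 Y + v \sqrt{-91 + Y}$)
$\frac{1}{y{\left(-162,27 \right)}} = \frac{1}{-564 + 2 \left(-162\right) + 27 \sqrt{-91 - 162}} = \frac{1}{-564 - 324 + 27 \sqrt{-253}} = \frac{1}{-564 - 324 + 27 i \sqrt{253}} = \frac{1}{-888 + 27 i \sqrt{253}}$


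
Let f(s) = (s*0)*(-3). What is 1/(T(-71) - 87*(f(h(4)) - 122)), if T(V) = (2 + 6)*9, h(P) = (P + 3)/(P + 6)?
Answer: 1/10686 ≈ 9.3580e-5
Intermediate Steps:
h(P) = (3 + P)/(6 + P)
f(s) = 0 (f(s) = 0*(-3) = 0)
T(V) = 72 (T(V) = 8*9 = 72)
1/(T(-71) - 87*(f(h(4)) - 122)) = 1/(72 - 87*(0 - 122)) = 1/(72 - 87*(-122)) = 1/(72 + 10614) = 1/10686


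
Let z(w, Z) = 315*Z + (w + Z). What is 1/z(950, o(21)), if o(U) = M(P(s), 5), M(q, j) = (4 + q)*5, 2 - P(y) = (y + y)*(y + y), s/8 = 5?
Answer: -1/10101570 ≈ -9.8995e-8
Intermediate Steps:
s = 40 (s = 8*5 = 40)
P(y) = 2 - 4*y² (P(y) = 2 - (y + y)*(y + y) = 2 - 2*y*2*y = 2 - 4*y²)
M(q, j) = 20 + 5*q
o(U) = -31970 (o(U) = 20 + 5*(2 - 4*40²) = 20 + 5*(2 - 4*1600) = 20 + 5*(2 - 6400) = 20 + 5*(-6398) = 20 - 31990 = -31970)
z(w, Z) = w + 316*Z (z(w, Z) = 315*Z + (Z + w) = w + 316*Z)
1/z(950, o(21)) = 1/(950 + 316*(-31970)) = 1/(950 - 10102520) = 1/(-10101570) = -1/10101570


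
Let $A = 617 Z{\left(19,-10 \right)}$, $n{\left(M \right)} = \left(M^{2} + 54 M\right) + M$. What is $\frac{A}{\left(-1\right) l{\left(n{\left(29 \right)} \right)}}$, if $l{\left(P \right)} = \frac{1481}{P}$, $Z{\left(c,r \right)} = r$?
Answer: $\frac{15030120}{1481} \approx 10149.0$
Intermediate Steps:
$n{\left(M \right)} = M^{2} + 55 M$
$A = -6170$ ($A = 617 \left(-10\right) = -6170$)
$\frac{A}{\left(-1\right) l{\left(n{\left(29 \right)} \right)}} = - \frac{6170}{\left(-1\right) \frac{1481}{29 \left(55 + 29\right)}} = - \frac{6170}{\left(-1\right) \frac{1481}{29 \cdot 84}} = - \frac{6170}{\left(-1\right) \frac{1481}{2436}} = - \frac{6170}{- \frac{1481}{2436}} = \left(-6170\right) \left(- \frac{2436}{1481}\right) = \frac{15030120}{1481}$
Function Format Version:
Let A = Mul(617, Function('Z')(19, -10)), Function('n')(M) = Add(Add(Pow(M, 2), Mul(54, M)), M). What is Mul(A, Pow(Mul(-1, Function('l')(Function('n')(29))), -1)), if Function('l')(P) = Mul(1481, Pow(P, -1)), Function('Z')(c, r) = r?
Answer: Rational(15030120, 1481) ≈ 10149.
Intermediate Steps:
Function('n')(M) = Add(Pow(M, 2), Mul(55, M))
A = -6170 (A = Mul(617, -10) = -6170)
Mul(A, Pow(Mul(-1, Function('l')(Function('n')(29))), -1)) = Mul(-6170, Pow(Mul(-1, Mul(1481, Pow(Mul(29, Add(55, 29)), -1))), -1)) = Mul(-6170, Pow(Mul(-1, Mul(1481, Pow(Mul(29, 84), -1))), -1)) = Mul(-6170, Pow(Mul(-1, Mul(1481, Pow(2436, -1))), -1)) = Mul(-6170, Pow(Mul(-1, Mul(1481, Rational(1, 2436))), -1)) = Mul(-6170, Pow(Mul(-1, Rational(1481, 2436)), -1)) = Mul(-6170, Pow(Rational(-1481, 2436), -1)) = Mul(-6170, Rational(-2436, 1481)) = Rational(15030120, 1481)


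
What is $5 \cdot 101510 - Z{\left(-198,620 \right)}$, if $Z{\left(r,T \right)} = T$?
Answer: $506930$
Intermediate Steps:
$5 \cdot 101510 - Z{\left(-198,620 \right)} = 5 \cdot 101510 - 620 = 507550 - 620 = 506930$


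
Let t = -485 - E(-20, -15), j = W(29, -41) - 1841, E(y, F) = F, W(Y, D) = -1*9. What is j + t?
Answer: -2320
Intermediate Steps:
W(Y, D) = -9
j = -1850 (j = -9 - 1841 = -1850)
t = -470 (t = -485 - 1*(-15) = -485 + 15 = -470)
j + t = -1850 - 470 = -2320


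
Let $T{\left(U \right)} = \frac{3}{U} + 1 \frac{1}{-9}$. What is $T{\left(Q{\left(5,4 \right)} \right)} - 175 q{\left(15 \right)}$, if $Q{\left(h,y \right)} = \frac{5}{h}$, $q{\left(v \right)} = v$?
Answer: $- \frac{23599}{9} \approx -2622.1$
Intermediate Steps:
$T{\left(U \right)} = - \frac{1}{9} + \frac{3}{U}$ ($T{\left(U \right)} = \frac{3}{U} + 1 \left(- \frac{1}{9}\right) = \frac{3}{U} - \frac{1}{9} = - \frac{1}{9} + \frac{3}{U}$)
$T{\left(Q{\left(5,4 \right)} \right)} - 175 q{\left(15 \right)} = \frac{27 - \frac{5}{5}}{9 \cdot \frac{5}{5}} - 2625 = \frac{27 - 5 \cdot \frac{1}{5}}{9 \cdot 5 \cdot \frac{1}{5}} - 2625 = \frac{27 - 1}{9 \cdot 1} - 2625 = \frac{1}{9} \cdot 1 \left(27 - 1\right) - 2625 = \frac{1}{9} \cdot 1 \cdot 26 - 2625 = \frac{26}{9} - 2625 = - \frac{23599}{9}$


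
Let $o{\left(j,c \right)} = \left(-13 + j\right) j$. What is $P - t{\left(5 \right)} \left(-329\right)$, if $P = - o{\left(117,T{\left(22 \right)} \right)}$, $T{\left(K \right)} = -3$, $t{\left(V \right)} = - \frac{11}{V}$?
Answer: $- \frac{64459}{5} \approx -12892.0$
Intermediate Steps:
$o{\left(j,c \right)} = j \left(-13 + j\right)$
$P = -12168$ ($P = - 117 \left(-13 + 117\right) = - 117 \cdot 104 = \left(-1\right) 12168 = -12168$)
$P - t{\left(5 \right)} \left(-329\right) = -12168 - - \frac{11}{5} \left(-329\right) = -12168 - \left(-11\right) \frac{1}{5} \left(-329\right) = -12168 - \left(- \frac{11}{5}\right) \left(-329\right) = -12168 - \frac{3619}{5} = - \frac{64459}{5}$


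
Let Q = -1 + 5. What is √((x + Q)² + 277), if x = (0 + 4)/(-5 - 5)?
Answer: √7249/5 ≈ 17.028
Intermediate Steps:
Q = 4
x = -⅖ (x = 4/(-10) = 4*(-⅒) = -⅖ ≈ -0.40000)
√((x + Q)² + 277) = √((-⅖ + 4)² + 277) = √((18/5)² + 277) = √(324/25 + 277) = √(7249/25) = √7249/5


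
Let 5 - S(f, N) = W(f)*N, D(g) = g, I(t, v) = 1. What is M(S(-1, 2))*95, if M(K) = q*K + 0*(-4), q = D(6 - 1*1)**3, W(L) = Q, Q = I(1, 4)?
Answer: 35625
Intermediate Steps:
Q = 1
W(L) = 1
S(f, N) = 5 - N
q = 125 (q = (6 - 1*1)**3 = (6 - 1)**3 = 5**3 = 125)
M(K) = 125*K (M(K) = 125*K + 0*(-4) = 125*K + 0 = 125*K)
M(S(-1, 2))*95 = (125*(5 - 1*2))*95 = (125*(5 - 2))*95 = (125*3)*95 = 375*95 = 35625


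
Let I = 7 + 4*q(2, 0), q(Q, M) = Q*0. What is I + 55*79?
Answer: 4352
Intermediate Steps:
q(Q, M) = 0
I = 7 (I = 7 + 4*0 = 7 + 0 = 7)
I + 55*79 = 7 + 55*79 = 7 + 4345 = 4352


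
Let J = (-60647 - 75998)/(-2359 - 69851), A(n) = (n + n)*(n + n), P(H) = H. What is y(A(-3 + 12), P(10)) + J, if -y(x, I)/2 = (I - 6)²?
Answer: -434815/14442 ≈ -30.108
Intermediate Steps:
A(n) = 4*n² (A(n) = (2*n)*(2*n) = 4*n²)
J = 27329/14442 (J = -136645/(-72210) = -136645*(-1/72210) = 27329/14442 ≈ 1.8923)
y(x, I) = -2*(-6 + I)² (y(x, I) = -2*(I - 6)² = -2*(-6 + I)²)
y(A(-3 + 12), P(10)) + J = -2*(-6 + 10)² + 27329/14442 = -2*4² + 27329/14442 = -2*16 + 27329/14442 = -32 + 27329/14442 = -434815/14442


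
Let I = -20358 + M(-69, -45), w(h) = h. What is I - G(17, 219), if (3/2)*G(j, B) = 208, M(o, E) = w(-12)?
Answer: -61526/3 ≈ -20509.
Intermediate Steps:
M(o, E) = -12
G(j, B) = 416/3 (G(j, B) = (⅔)*208 = 416/3)
I = -20370 (I = -20358 - 12 = -20370)
I - G(17, 219) = -20370 - 1*416/3 = -20370 - 416/3 = -61526/3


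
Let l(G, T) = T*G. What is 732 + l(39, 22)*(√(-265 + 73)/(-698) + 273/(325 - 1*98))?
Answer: 400398/227 - 3432*I*√3/349 ≈ 1763.9 - 17.033*I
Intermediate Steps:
l(G, T) = G*T
732 + l(39, 22)*(√(-265 + 73)/(-698) + 273/(325 - 1*98)) = 732 + (39*22)*(√(-265 + 73)/(-698) + 273/(325 - 1*98)) = 732 + 858*(√(-192)*(-1/698) + 273/(325 - 98)) = 732 + 858*((8*I*√3)*(-1/698) + 273/227) = 732 + 858*(-4*I*√3/349 + 273*(1/227)) = 732 + 858*(-4*I*√3/349 + 273/227) = 732 + 858*(273/227 - 4*I*√3/349) = 732 + (234234/227 - 3432*I*√3/349) = 400398/227 - 3432*I*√3/349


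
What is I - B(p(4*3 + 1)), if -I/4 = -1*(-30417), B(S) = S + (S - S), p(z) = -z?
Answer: -121655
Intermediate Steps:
B(S) = S (B(S) = S + 0 = S)
I = -121668 (I = -(-4)*(-30417) = -4*30417 = -121668)
I - B(p(4*3 + 1)) = -121668 - (-1)*(4*3 + 1) = -121668 - (-1)*(12 + 1) = -121668 - (-1)*13 = -121668 - 1*(-13) = -121668 + 13 = -121655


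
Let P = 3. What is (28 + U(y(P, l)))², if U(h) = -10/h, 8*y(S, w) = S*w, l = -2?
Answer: 15376/9 ≈ 1708.4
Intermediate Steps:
y(S, w) = S*w/8 (y(S, w) = (S*w)/8 = S*w/8)
(28 + U(y(P, l)))² = (28 - 10/((⅛)*3*(-2)))² = (28 - 10/(-¾))² = (28 - 10*(-4/3))² = (28 + 40/3)² = (124/3)² = 15376/9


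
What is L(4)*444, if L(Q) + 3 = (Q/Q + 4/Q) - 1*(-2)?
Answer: 444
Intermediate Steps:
L(Q) = 4/Q (L(Q) = -3 + ((Q/Q + 4/Q) - 1*(-2)) = -3 + ((1 + 4/Q) + 2) = -3 + (3 + 4/Q) = 4/Q)
L(4)*444 = (4/4)*444 = (4*(1/4))*444 = 1*444 = 444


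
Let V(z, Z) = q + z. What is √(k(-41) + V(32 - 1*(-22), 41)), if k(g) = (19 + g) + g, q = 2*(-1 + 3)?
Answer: I*√5 ≈ 2.2361*I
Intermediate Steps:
q = 4 (q = 2*2 = 4)
V(z, Z) = 4 + z
k(g) = 19 + 2*g
√(k(-41) + V(32 - 1*(-22), 41)) = √((19 + 2*(-41)) + (4 + (32 - 1*(-22)))) = √((19 - 82) + (4 + (32 + 22))) = √(-63 + (4 + 54)) = √(-63 + 58) = √(-5) = I*√5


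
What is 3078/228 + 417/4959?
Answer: 44909/3306 ≈ 13.584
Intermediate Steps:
3078/228 + 417/4959 = 3078*(1/228) + 417*(1/4959) = 27/2 + 139/1653 = 44909/3306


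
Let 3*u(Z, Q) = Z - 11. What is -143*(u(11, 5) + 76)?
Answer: -10868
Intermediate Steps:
u(Z, Q) = -11/3 + Z/3 (u(Z, Q) = (Z - 11)/3 = (-11 + Z)/3 = -11/3 + Z/3)
-143*(u(11, 5) + 76) = -143*((-11/3 + (⅓)*11) + 76) = -143*((-11/3 + 11/3) + 76) = -143*(0 + 76) = -143*76 = -10868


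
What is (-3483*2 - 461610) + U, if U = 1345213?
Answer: 876637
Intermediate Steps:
(-3483*2 - 461610) + U = (-3483*2 - 461610) + 1345213 = (-6966 - 461610) + 1345213 = -468576 + 1345213 = 876637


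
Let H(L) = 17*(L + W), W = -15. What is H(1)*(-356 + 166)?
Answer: 45220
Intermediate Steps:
H(L) = -255 + 17*L (H(L) = 17*(L - 15) = 17*(-15 + L) = -255 + 17*L)
H(1)*(-356 + 166) = (-255 + 17*1)*(-356 + 166) = (-255 + 17)*(-190) = -238*(-190) = 45220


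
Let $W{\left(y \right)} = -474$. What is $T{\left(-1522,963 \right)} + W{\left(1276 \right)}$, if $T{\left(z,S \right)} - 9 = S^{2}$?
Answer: $926904$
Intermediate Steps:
$T{\left(z,S \right)} = 9 + S^{2}$
$T{\left(-1522,963 \right)} + W{\left(1276 \right)} = \left(9 + 963^{2}\right) - 474 = \left(9 + 927369\right) - 474 = 927378 - 474 = 926904$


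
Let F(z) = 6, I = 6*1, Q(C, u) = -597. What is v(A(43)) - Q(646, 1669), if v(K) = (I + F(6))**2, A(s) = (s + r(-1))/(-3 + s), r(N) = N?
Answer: 741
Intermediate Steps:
I = 6
A(s) = (-1 + s)/(-3 + s) (A(s) = (s - 1)/(-3 + s) = (-1 + s)/(-3 + s))
v(K) = 144 (v(K) = (6 + 6)**2 = 12**2 = 144)
v(A(43)) - Q(646, 1669) = 144 - 1*(-597) = 144 + 597 = 741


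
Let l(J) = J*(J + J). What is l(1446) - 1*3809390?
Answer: 372442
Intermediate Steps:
l(J) = 2*J² (l(J) = J*(2*J) = 2*J²)
l(1446) - 1*3809390 = 2*1446² - 1*3809390 = 2*2090916 - 3809390 = 4181832 - 3809390 = 372442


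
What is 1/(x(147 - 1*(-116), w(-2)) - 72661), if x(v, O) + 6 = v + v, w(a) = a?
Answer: -1/72141 ≈ -1.3862e-5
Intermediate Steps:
x(v, O) = -6 + 2*v (x(v, O) = -6 + (v + v) = -6 + 2*v)
1/(x(147 - 1*(-116), w(-2)) - 72661) = 1/((-6 + 2*(147 - 1*(-116))) - 72661) = 1/((-6 + 2*(147 + 116)) - 72661) = 1/((-6 + 2*263) - 72661) = 1/((-6 + 526) - 72661) = 1/(520 - 72661) = 1/(-72141) = -1/72141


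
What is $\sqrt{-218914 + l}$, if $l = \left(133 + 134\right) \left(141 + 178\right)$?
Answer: $i \sqrt{133741} \approx 365.71 i$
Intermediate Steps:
$l = 85173$ ($l = 267 \cdot 319 = 85173$)
$\sqrt{-218914 + l} = \sqrt{-218914 + 85173} = \sqrt{-133741} = i \sqrt{133741}$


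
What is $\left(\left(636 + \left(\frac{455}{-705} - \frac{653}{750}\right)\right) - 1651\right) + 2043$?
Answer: $\frac{36183559}{35250} \approx 1026.5$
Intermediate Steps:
$\left(\left(636 + \left(\frac{455}{-705} - \frac{653}{750}\right)\right) - 1651\right) + 2043 = \left(\left(636 + \left(455 \left(- \frac{1}{705}\right) - \frac{653}{750}\right)\right) - 1651\right) + 2043 = \left(\left(636 - \frac{53441}{35250}\right) - 1651\right) + 2043 = \left(\frac{22365559}{35250} - 1651\right) + 2043 = - \frac{35832191}{35250} + 2043 = \frac{36183559}{35250}$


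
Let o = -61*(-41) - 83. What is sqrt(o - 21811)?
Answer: I*sqrt(19393) ≈ 139.26*I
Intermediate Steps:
o = 2418 (o = 2501 - 83 = 2418)
sqrt(o - 21811) = sqrt(2418 - 21811) = sqrt(-19393) = I*sqrt(19393)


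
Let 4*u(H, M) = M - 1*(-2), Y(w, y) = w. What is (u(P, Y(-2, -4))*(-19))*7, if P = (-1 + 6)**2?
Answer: 0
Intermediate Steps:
P = 25 (P = 5**2 = 25)
u(H, M) = 1/2 + M/4 (u(H, M) = (M - 1*(-2))/4 = (M + 2)/4 = (2 + M)/4 = 1/2 + M/4)
(u(P, Y(-2, -4))*(-19))*7 = ((1/2 + (1/4)*(-2))*(-19))*7 = ((1/2 - 1/2)*(-19))*7 = (0*(-19))*7 = 0*7 = 0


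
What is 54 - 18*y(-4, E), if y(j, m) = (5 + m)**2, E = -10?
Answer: -396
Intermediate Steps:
54 - 18*y(-4, E) = 54 - 18*(5 - 10)**2 = 54 - 18*(-5)**2 = 54 - 18*25 = 54 - 450 = -396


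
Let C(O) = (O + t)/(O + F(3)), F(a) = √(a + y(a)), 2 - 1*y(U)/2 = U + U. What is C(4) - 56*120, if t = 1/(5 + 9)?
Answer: 3*(-31360*√5 + 125421*I)/(14*(√5 - 4*I)) ≈ -6719.2 - 0.43352*I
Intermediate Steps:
y(U) = 4 - 4*U (y(U) = 4 - 2*(U + U) = 4 - 4*U)
F(a) = √(4 - 3*a) (F(a) = √(a + (4 - 4*a)) = √(4 - 3*a))
t = 1/14 ≈ 0.071429
C(O) = (1/14 + O)/(O + I*√5) (C(O) = (O + 1/14)/(O + √(4 - 3*3)) = (1/14 + O)/(O + √(4 - 9)) = (1/14 + O)/(O + √(-5)) = (1/14 + O)/(O + I*√5))
C(4) - 56*120 = (1/14 + 4)/(4 + I*√5) - 56*120 = (57/14)/(4 + I*√5) - 6720 = 57/(14*(4 + I*√5)) - 6720 = -6720 + 57/(14*(4 + I*√5))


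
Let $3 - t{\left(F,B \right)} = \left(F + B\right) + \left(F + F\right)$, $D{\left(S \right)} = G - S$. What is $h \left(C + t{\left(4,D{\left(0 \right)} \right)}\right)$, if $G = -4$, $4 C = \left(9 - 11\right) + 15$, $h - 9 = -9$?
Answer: $0$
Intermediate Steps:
$h = 0$ ($h = 9 - 9 = 0$)
$C = \frac{13}{4}$ ($C = \frac{\left(9 - 11\right) + 15}{4} = \frac{-2 + 15}{4} = \frac{1}{4} \cdot 13 = \frac{13}{4} \approx 3.25$)
$D{\left(S \right)} = -4 - S$
$t{\left(F,B \right)} = 3 - B - 3 F$ ($t{\left(F,B \right)} = 3 - \left(\left(F + B\right) + \left(F + F\right)\right) = 3 - \left(\left(B + F\right) + 2 F\right) = 3 - \left(B + 3 F\right) = 3 - B - 3 F$)
$h \left(C + t{\left(4,D{\left(0 \right)} \right)}\right) = 0 \left(\frac{13}{4} - \left(5 + 0\right)\right) = 0 \left(\frac{13}{4} - 5\right) = 0 \left(- \frac{7}{4}\right) = 0$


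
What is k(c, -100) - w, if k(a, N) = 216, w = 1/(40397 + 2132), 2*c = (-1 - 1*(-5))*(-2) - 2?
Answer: 9186263/42529 ≈ 216.00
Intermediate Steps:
c = -5 (c = ((-1 - 1*(-5))*(-2) - 2)/2 = ((-1 + 5)*(-2) - 2)/2 = (4*(-2) - 2)/2 = (-8 - 2)/2 = (½)*(-10) = -5)
w = 1/42529 ≈ 2.3513e-5
k(c, -100) - w = 216 - 1*1/42529 = 216 - 1/42529 = 9186263/42529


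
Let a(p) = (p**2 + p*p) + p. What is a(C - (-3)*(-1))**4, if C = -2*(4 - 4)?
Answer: 50625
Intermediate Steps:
C = 0 (C = -2*0 = 0)
a(p) = p + 2*p**2 (a(p) = (p**2 + p**2) + p = 2*p**2 + p = p + 2*p**2)
a(C - (-3)*(-1))**4 = ((0 - (-3)*(-1))*(1 + 2*(0 - (-3)*(-1))))**4 = ((0 - 1*3)*(1 + 2*(0 - 1*3)))**4 = ((0 - 3)*(1 + 2*(0 - 3)))**4 = (-3*(1 + 2*(-3)))**4 = (-3*(1 - 6))**4 = (-3*(-5))**4 = 15**4 = 50625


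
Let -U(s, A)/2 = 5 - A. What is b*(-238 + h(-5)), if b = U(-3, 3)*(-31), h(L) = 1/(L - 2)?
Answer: -206708/7 ≈ -29530.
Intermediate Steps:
U(s, A) = -10 + 2*A (U(s, A) = -2*(5 - A) = -10 + 2*A)
h(L) = 1/(-2 + L)
b = 124 (b = (-10 + 2*3)*(-31) = (-10 + 6)*(-31) = -4*(-31) = 124)
b*(-238 + h(-5)) = 124*(-238 + 1/(-2 - 5)) = 124*(-238 + 1/(-7)) = 124*(-238 - 1/7) = 124*(-1667/7) = -206708/7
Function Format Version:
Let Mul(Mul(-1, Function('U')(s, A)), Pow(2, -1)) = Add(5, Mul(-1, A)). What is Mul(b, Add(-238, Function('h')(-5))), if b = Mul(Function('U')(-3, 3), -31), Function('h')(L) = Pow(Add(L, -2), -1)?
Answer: Rational(-206708, 7) ≈ -29530.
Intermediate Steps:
Function('U')(s, A) = Add(-10, Mul(2, A)) (Function('U')(s, A) = Mul(-2, Add(5, Mul(-1, A))) = Add(-10, Mul(2, A)))
Function('h')(L) = Pow(Add(-2, L), -1)
b = 124 (b = Mul(Add(-10, Mul(2, 3)), -31) = Mul(Add(-10, 6), -31) = Mul(-4, -31) = 124)
Mul(b, Add(-238, Function('h')(-5))) = Mul(124, Add(-238, Pow(Add(-2, -5), -1))) = Mul(124, Add(-238, Pow(-7, -1))) = Mul(124, Add(-238, Rational(-1, 7))) = Mul(124, Rational(-1667, 7)) = Rational(-206708, 7)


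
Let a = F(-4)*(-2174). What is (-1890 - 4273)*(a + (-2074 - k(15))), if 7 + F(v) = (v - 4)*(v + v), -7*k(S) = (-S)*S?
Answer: 5436807547/7 ≈ 7.7669e+8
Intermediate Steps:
k(S) = S**2/7 (k(S) = -(-S)*S/7 = -(-1)*S**2/7 = S**2/7)
F(v) = -7 + 2*v*(-4 + v) (F(v) = -7 + (v - 4)*(v + v) = -7 + (-4 + v)*(2*v) = -7 + 2*v*(-4 + v))
a = -123918 (a = (-7 - 8*(-4) + 2*(-4)**2)*(-2174) = (-7 + 32 + 2*16)*(-2174) = (-7 + 32 + 32)*(-2174) = 57*(-2174) = -123918)
(-1890 - 4273)*(a + (-2074 - k(15))) = (-1890 - 4273)*(-123918 + (-2074 - 15**2/7)) = -6163*(-123918 + (-2074 - 225/7)) = -6163*(-123918 - 14743/7) = -6163*(-882169/7) = 5436807547/7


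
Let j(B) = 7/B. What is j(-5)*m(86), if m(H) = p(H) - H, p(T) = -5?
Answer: 637/5 ≈ 127.40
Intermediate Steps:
m(H) = -5 - H
j(-5)*m(86) = (7/(-5))*(-5 - 1*86) = (7*(-⅕))*(-5 - 86) = -7/5*(-91) = 637/5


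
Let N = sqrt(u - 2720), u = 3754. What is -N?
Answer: -sqrt(1034) ≈ -32.156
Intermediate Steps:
N = sqrt(1034) (N = sqrt(3754 - 2720) = sqrt(1034) ≈ 32.156)
-N = -sqrt(1034)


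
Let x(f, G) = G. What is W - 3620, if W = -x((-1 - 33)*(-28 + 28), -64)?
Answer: -3556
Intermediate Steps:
W = 64 (W = -1*(-64) = 64)
W - 3620 = 64 - 3620 = -3556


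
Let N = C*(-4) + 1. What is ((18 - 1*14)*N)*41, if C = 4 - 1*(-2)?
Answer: -3772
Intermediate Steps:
C = 6 (C = 4 + 2 = 6)
N = -23 (N = 6*(-4) + 1 = -24 + 1 = -23)
((18 - 1*14)*N)*41 = ((18 - 1*14)*(-23))*41 = ((18 - 14)*(-23))*41 = (4*(-23))*41 = -92*41 = -3772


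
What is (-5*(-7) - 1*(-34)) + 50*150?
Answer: 7569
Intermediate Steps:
(-5*(-7) - 1*(-34)) + 50*150 = (35 + 34) + 7500 = 69 + 7500 = 7569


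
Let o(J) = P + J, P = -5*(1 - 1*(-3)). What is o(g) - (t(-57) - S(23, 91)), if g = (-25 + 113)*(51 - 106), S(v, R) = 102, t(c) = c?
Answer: -4701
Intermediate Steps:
g = -4840 (g = 88*(-55) = -4840)
P = -20 (P = -5*(1 + 3) = -5*4 = -20)
o(J) = -20 + J
o(g) - (t(-57) - S(23, 91)) = (-20 - 4840) - (-57 - 1*102) = -4860 - (-57 - 102) = -4860 - 1*(-159) = -4860 + 159 = -4701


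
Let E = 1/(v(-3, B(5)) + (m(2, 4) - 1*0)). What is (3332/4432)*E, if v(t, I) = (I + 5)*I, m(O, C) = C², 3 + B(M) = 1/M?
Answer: 20825/272568 ≈ 0.076403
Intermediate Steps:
B(M) = -3 + 1/M
v(t, I) = I*(5 + I) (v(t, I) = (5 + I)*I = I*(5 + I))
E = 25/246 (E = 1/((-3 + 1/5)*(5 + (-3 + 1/5)) + (4² - 1*0)) = 1/((-3 + ⅕)*(5 + (-3 + ⅕)) + (16 + 0)) = 1/(-14*(5 - 14/5)/5 + 16) = 1/(-14/5*11/5 + 16) = 1/(-154/25 + 16) = 1/(246/25) = 25/246 ≈ 0.10163)
(3332/4432)*E = (3332/4432)*(25/246) = (3332*(1/4432))*(25/246) = (833/1108)*(25/246) = 20825/272568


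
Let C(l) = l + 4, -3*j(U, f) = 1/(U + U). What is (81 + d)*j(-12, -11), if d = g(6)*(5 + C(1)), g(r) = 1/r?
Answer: 31/27 ≈ 1.1481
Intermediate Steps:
j(U, f) = -1/(6*U) (j(U, f) = -1/(3*(U + U)) = -1/(2*U)/3 = -1/(6*U))
g(r) = 1/r
C(l) = 4 + l
d = 5/3 (d = (5 + (4 + 1))/6 = (5 + 5)/6 = (⅙)*10 = 5/3 ≈ 1.6667)
(81 + d)*j(-12, -11) = (81 + 5/3)*(-⅙/(-12)) = 248*(-⅙*(-1/12))/3 = (248/3)*(1/72) = 31/27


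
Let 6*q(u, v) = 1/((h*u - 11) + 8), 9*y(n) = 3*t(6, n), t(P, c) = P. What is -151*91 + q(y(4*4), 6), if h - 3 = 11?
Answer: -2061149/150 ≈ -13741.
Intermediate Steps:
h = 14 (h = 3 + 11 = 14)
y(n) = 2 (y(n) = (3*6)/9 = (1/9)*18 = 2)
q(u, v) = 1/(6*(-3 + 14*u)) (q(u, v) = 1/(6*((14*u - 11) + 8)) = 1/(6*((-11 + 14*u) + 8)) = 1/(6*(-3 + 14*u)))
-151*91 + q(y(4*4), 6) = -151*91 + 1/(6*(-3 + 14*2)) = -13741 + 1/(6*(-3 + 28)) = -13741 + (1/6)/25 = -13741 + (1/6)*(1/25) = -13741 + 1/150 = -2061149/150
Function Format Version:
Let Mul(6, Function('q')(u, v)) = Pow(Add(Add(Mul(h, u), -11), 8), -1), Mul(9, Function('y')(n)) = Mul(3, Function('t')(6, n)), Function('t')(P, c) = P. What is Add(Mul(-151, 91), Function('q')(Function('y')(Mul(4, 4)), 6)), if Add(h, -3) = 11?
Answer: Rational(-2061149, 150) ≈ -13741.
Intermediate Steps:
h = 14 (h = Add(3, 11) = 14)
Function('y')(n) = 2 (Function('y')(n) = Mul(Rational(1, 9), Mul(3, 6)) = Mul(Rational(1, 9), 18) = 2)
Function('q')(u, v) = Mul(Rational(1, 6), Pow(Add(-3, Mul(14, u)), -1)) (Function('q')(u, v) = Mul(Rational(1, 6), Pow(Add(Add(Mul(14, u), -11), 8), -1)) = Mul(Rational(1, 6), Pow(Add(Add(-11, Mul(14, u)), 8), -1)) = Mul(Rational(1, 6), Pow(Add(-3, Mul(14, u)), -1)))
Add(Mul(-151, 91), Function('q')(Function('y')(Mul(4, 4)), 6)) = Add(Mul(-151, 91), Mul(Rational(1, 6), Pow(Add(-3, Mul(14, 2)), -1))) = Add(-13741, Mul(Rational(1, 6), Pow(Add(-3, 28), -1))) = Add(-13741, Mul(Rational(1, 6), Pow(25, -1))) = Add(-13741, Mul(Rational(1, 6), Rational(1, 25))) = Add(-13741, Rational(1, 150)) = Rational(-2061149, 150)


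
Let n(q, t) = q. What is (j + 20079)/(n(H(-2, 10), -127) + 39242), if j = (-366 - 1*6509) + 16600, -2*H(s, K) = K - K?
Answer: 14902/19621 ≈ 0.75949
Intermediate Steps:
H(s, K) = 0 (H(s, K) = -(K - K)/2 = -½*0 = 0)
j = 9725 (j = (-366 - 6509) + 16600 = -6875 + 16600 = 9725)
(j + 20079)/(n(H(-2, 10), -127) + 39242) = (9725 + 20079)/(0 + 39242) = 29804/39242 = 29804*(1/39242) = 14902/19621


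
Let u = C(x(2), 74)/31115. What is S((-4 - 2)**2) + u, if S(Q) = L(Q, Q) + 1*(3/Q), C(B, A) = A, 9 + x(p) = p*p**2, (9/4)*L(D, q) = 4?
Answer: 2087369/1120140 ≈ 1.8635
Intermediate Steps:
L(D, q) = 16/9 (L(D, q) = (4/9)*4 = 16/9)
x(p) = -9 + p**3 (x(p) = -9 + p*p**2 = -9 + p**3)
S(Q) = 16/9 + 3/Q (S(Q) = 16/9 + 1*(3/Q) = 16/9 + 3/Q)
u = 74/31115 ≈ 0.0023783
S((-4 - 2)**2) + u = (16/9 + 3/((-4 - 2)**2)) + 74/31115 = (16/9 + 3/((-6)**2)) + 74/31115 = (16/9 + 3/36) + 74/31115 = (16/9 + 3*(1/36)) + 74/31115 = (16/9 + 1/12) + 74/31115 = 67/36 + 74/31115 = 2087369/1120140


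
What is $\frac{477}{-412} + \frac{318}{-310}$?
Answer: $- \frac{139443}{63860} \approx -2.1836$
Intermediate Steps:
$\frac{477}{-412} + \frac{318}{-310} = 477 \left(- \frac{1}{412}\right) + 318 \left(- \frac{1}{310}\right) = - \frac{477}{412} - \frac{159}{155} = - \frac{139443}{63860}$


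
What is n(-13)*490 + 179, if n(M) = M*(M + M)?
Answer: 165799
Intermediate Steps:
n(M) = 2*M² (n(M) = M*(2*M) = 2*M²)
n(-13)*490 + 179 = (2*(-13)²)*490 + 179 = (2*169)*490 + 179 = 338*490 + 179 = 165620 + 179 = 165799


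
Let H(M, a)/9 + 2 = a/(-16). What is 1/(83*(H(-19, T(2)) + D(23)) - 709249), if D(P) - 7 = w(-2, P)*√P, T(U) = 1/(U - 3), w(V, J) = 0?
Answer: -16/11361845 ≈ -1.4082e-6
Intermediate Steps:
T(U) = 1/(-3 + U)
D(P) = 7 (D(P) = 7 + 0*√P = 7 + 0 = 7)
H(M, a) = -18 - 9*a/16 (H(M, a) = -18 + 9*(a/(-16)) = -18 + 9*(a*(-1/16)) = -18 + 9*(-a/16) = -18 - 9*a/16)
1/(83*(H(-19, T(2)) + D(23)) - 709249) = 1/(83*((-18 - 9/(16*(-3 + 2))) + 7) - 709249) = 1/(83*((-18 - 9/16/(-1)) + 7) - 709249) = 1/(83*((-18 - 9/16*(-1)) + 7) - 709249) = 1/(83*((-18 + 9/16) + 7) - 709249) = 1/(83*(-279/16 + 7) - 709249) = 1/(83*(-167/16) - 709249) = 1/(-13861/16 - 709249) = 1/(-11361845/16) = -16/11361845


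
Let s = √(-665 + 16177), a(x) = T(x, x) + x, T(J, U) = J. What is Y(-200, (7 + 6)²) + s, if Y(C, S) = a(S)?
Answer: 338 + 2*√3878 ≈ 462.55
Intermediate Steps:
a(x) = 2*x (a(x) = x + x = 2*x)
Y(C, S) = 2*S
s = 2*√3878 (s = √15512 = 2*√3878 ≈ 124.55)
Y(-200, (7 + 6)²) + s = 2*(7 + 6)² + 2*√3878 = 2*13² + 2*√3878 = 2*169 + 2*√3878 = 338 + 2*√3878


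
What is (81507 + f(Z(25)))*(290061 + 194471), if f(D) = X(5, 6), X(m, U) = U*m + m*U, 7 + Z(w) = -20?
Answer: 39521821644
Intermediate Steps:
Z(w) = -27 (Z(w) = -7 - 20 = -27)
X(m, U) = 2*U*m (X(m, U) = U*m + U*m = 2*U*m)
f(D) = 60 (f(D) = 2*6*5 = 60)
(81507 + f(Z(25)))*(290061 + 194471) = (81507 + 60)*(290061 + 194471) = 81567*484532 = 39521821644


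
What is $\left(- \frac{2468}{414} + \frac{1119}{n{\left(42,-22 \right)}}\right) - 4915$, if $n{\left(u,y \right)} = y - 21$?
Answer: $- \frac{44033110}{8901} \approx -4947.0$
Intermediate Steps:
$n{\left(u,y \right)} = -21 + y$
$\left(- \frac{2468}{414} + \frac{1119}{n{\left(42,-22 \right)}}\right) - 4915 = \left(- \frac{2468}{414} + \frac{1119}{-21 - 22}\right) - 4915 = \left(\left(-2468\right) \frac{1}{414} + \frac{1119}{-43}\right) - 4915 = \left(- \frac{1234}{207} + 1119 \left(- \frac{1}{43}\right)\right) - 4915 = \left(- \frac{1234}{207} - \frac{1119}{43}\right) - 4915 = - \frac{284695}{8901} - 4915 = - \frac{44033110}{8901}$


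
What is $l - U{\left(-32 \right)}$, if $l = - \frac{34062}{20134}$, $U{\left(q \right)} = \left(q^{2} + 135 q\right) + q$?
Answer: $\frac{33485945}{10067} \approx 3326.3$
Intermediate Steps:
$U{\left(q \right)} = q^{2} + 136 q$
$l = - \frac{17031}{10067}$ ($l = \left(-34062\right) \frac{1}{20134} = - \frac{17031}{10067} \approx -1.6918$)
$l - U{\left(-32 \right)} = - \frac{17031}{10067} - - 32 \left(136 - 32\right) = - \frac{17031}{10067} - \left(-32\right) 104 = - \frac{17031}{10067} - -3328 = - \frac{17031}{10067} + 3328 = \frac{33485945}{10067}$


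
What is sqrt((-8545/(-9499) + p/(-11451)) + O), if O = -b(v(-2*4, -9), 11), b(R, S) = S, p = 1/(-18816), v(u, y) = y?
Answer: I*sqrt(30593030719560159070)/1740368784 ≈ 3.1781*I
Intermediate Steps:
p = -1/18816 ≈ -5.3146e-5
O = -11 (O = -1*11 = -11)
sqrt((-8545/(-9499) + p/(-11451)) + O) = sqrt((-8545/(-9499) - 1/18816/(-11451)) - 11) = sqrt((-8545*(-1/9499) - 1/18816*(-1/11451)) - 11) = sqrt((8545/9499 + 1/215462016) - 11) = sqrt(263017562317/292381955712 - 11) = sqrt(-2953183950515/292381955712) = I*sqrt(30593030719560159070)/1740368784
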